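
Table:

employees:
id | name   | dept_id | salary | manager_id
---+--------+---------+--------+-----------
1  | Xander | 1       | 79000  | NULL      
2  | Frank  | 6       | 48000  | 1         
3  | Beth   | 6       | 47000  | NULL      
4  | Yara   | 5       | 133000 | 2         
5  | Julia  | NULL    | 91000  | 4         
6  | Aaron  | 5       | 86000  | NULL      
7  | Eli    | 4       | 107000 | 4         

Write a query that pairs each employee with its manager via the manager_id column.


This is a self-join: employees is joined to a second copy of itself, matching each row's manager_id to another row's id. Use LEFT JOIN so rows with manager_id=NULL are kept.
  - employee 1 (Xander): manager_id=NULL -> NULL
  - employee 2 (Frank): manager_id=1 -> Xander
  - employee 3 (Beth): manager_id=NULL -> NULL
  - employee 4 (Yara): manager_id=2 -> Frank
  - employee 5 (Julia): manager_id=4 -> Yara
  - employee 6 (Aaron): manager_id=NULL -> NULL
  - employee 7 (Eli): manager_id=4 -> Yara

SQL:
SELECT a.name AS item, b.name AS manager
FROM employees a
LEFT JOIN employees b ON a.manager_id = b.id

Result:
item   | manager
-------+--------
Xander | NULL   
Frank  | Xander 
Beth   | NULL   
Yara   | Frank  
Julia  | Yara   
Aaron  | NULL   
Eli    | Yara   


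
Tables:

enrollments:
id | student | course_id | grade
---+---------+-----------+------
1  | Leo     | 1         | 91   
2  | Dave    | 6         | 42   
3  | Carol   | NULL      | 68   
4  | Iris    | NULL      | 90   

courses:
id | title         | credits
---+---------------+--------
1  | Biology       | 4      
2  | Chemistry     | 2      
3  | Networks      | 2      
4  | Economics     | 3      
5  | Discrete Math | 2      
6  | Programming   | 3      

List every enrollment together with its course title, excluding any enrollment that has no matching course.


INNER JOIN keeps only enrollments rows whose course_id matches an id in courses. Walk through each enrollment:
  - enrollment 1 (Leo): course_id=1 -> matches Biology
  - enrollment 2 (Dave): course_id=6 -> matches Programming
  - enrollment 3 (Carol): course_id=NULL, no match -> dropped
  - enrollment 4 (Iris): course_id=NULL, no match -> dropped
So 2 of 4 rows are dropped.

SQL:
SELECT a.student, b.title AS course
FROM enrollments a
INNER JOIN courses b ON a.course_id = b.id

Result:
student | course     
--------+------------
Leo     | Biology    
Dave    | Programming


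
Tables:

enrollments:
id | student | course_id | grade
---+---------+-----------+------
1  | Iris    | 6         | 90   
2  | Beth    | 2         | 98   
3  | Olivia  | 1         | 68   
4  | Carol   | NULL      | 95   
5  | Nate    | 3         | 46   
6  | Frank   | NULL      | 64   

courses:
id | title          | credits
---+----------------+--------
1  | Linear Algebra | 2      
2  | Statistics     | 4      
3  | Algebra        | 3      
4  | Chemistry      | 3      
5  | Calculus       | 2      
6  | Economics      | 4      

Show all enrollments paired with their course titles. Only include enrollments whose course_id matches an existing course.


INNER JOIN keeps only enrollments rows whose course_id matches an id in courses. Walk through each enrollment:
  - enrollment 1 (Iris): course_id=6 -> matches Economics
  - enrollment 2 (Beth): course_id=2 -> matches Statistics
  - enrollment 3 (Olivia): course_id=1 -> matches Linear Algebra
  - enrollment 4 (Carol): course_id=NULL, no match -> dropped
  - enrollment 5 (Nate): course_id=3 -> matches Algebra
  - enrollment 6 (Frank): course_id=NULL, no match -> dropped
So 2 of 6 rows are dropped.

SQL:
SELECT a.student, b.title AS course
FROM enrollments a
INNER JOIN courses b ON a.course_id = b.id

Result:
student | course        
--------+---------------
Iris    | Economics     
Beth    | Statistics    
Olivia  | Linear Algebra
Nate    | Algebra       


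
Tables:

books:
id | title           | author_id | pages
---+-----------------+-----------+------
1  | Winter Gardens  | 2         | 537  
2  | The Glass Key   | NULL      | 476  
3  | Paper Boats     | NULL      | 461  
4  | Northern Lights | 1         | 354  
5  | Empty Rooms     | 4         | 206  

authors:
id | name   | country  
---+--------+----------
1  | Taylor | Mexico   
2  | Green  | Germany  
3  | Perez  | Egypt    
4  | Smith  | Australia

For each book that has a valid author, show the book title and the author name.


INNER JOIN keeps only books rows whose author_id matches an id in authors. Walk through each book:
  - book 1 (Winter Gardens): author_id=2 -> matches Green
  - book 2 (The Glass Key): author_id=NULL, no match -> dropped
  - book 3 (Paper Boats): author_id=NULL, no match -> dropped
  - book 4 (Northern Lights): author_id=1 -> matches Taylor
  - book 5 (Empty Rooms): author_id=4 -> matches Smith
So 2 of 5 rows are dropped.

SQL:
SELECT a.title, b.name AS author
FROM books a
INNER JOIN authors b ON a.author_id = b.id

Result:
title           | author
----------------+-------
Winter Gardens  | Green 
Northern Lights | Taylor
Empty Rooms     | Smith 


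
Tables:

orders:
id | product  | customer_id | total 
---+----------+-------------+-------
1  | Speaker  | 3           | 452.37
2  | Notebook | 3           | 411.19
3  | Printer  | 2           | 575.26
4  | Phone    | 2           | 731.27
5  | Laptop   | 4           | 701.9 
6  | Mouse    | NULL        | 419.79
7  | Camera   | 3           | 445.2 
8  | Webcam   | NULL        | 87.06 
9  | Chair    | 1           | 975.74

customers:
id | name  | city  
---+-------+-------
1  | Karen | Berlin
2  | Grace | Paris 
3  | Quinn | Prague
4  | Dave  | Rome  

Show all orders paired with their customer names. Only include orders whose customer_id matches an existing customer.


INNER JOIN keeps only orders rows whose customer_id matches an id in customers. Walk through each order:
  - order 1 (Speaker): customer_id=3 -> matches Quinn
  - order 2 (Notebook): customer_id=3 -> matches Quinn
  - order 3 (Printer): customer_id=2 -> matches Grace
  - order 4 (Phone): customer_id=2 -> matches Grace
  - order 5 (Laptop): customer_id=4 -> matches Dave
  - order 6 (Mouse): customer_id=NULL, no match -> dropped
  - order 7 (Camera): customer_id=3 -> matches Quinn
  - order 8 (Webcam): customer_id=NULL, no match -> dropped
  - order 9 (Chair): customer_id=1 -> matches Karen
So 2 of 9 rows are dropped.

SQL:
SELECT a.product, b.name AS customer
FROM orders a
INNER JOIN customers b ON a.customer_id = b.id

Result:
product  | customer
---------+---------
Speaker  | Quinn   
Notebook | Quinn   
Printer  | Grace   
Phone    | Grace   
Laptop   | Dave    
Camera   | Quinn   
Chair    | Karen   


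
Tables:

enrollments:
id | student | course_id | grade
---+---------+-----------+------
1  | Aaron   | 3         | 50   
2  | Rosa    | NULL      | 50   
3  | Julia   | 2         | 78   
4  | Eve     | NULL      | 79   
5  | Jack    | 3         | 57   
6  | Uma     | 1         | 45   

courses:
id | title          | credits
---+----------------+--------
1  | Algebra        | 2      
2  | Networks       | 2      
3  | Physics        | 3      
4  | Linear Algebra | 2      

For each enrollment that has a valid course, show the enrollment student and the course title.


INNER JOIN keeps only enrollments rows whose course_id matches an id in courses. Walk through each enrollment:
  - enrollment 1 (Aaron): course_id=3 -> matches Physics
  - enrollment 2 (Rosa): course_id=NULL, no match -> dropped
  - enrollment 3 (Julia): course_id=2 -> matches Networks
  - enrollment 4 (Eve): course_id=NULL, no match -> dropped
  - enrollment 5 (Jack): course_id=3 -> matches Physics
  - enrollment 6 (Uma): course_id=1 -> matches Algebra
So 2 of 6 rows are dropped.

SQL:
SELECT a.student, b.title AS course
FROM enrollments a
INNER JOIN courses b ON a.course_id = b.id

Result:
student | course  
--------+---------
Aaron   | Physics 
Julia   | Networks
Jack    | Physics 
Uma     | Algebra 


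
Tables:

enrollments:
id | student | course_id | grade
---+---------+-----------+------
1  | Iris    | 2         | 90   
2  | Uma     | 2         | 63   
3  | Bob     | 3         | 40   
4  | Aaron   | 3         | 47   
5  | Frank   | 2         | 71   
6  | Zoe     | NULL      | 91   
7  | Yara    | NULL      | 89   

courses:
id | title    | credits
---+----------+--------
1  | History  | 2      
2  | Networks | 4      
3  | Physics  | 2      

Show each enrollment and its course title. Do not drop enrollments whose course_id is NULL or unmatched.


LEFT JOIN keeps every row from enrollments (the left table); where course_id has no match in courses, the course columns become NULL. Walk through each enrollment:
  - enrollment 1 (Iris): course_id=2 -> matches Networks
  - enrollment 2 (Uma): course_id=2 -> matches Networks
  - enrollment 3 (Bob): course_id=3 -> matches Physics
  - enrollment 4 (Aaron): course_id=3 -> matches Physics
  - enrollment 5 (Frank): course_id=2 -> matches Networks
  - enrollment 6 (Zoe): course_id=NULL, no match -> kept with NULL
  - enrollment 7 (Yara): course_id=NULL, no match -> kept with NULL
All 7 rows appear; 2 have NULL course.

SQL:
SELECT a.student, b.title AS course
FROM enrollments a
LEFT JOIN courses b ON a.course_id = b.id

Result:
student | course  
--------+---------
Iris    | Networks
Uma     | Networks
Bob     | Physics 
Aaron   | Physics 
Frank   | Networks
Zoe     | NULL    
Yara    | NULL    


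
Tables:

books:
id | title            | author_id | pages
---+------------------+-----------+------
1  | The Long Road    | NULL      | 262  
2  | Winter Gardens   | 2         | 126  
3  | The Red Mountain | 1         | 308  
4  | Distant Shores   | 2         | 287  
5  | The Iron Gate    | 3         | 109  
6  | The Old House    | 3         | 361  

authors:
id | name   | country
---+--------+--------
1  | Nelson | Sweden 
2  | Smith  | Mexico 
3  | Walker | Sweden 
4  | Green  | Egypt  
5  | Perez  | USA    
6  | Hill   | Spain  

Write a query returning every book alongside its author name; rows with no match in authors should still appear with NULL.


LEFT JOIN keeps every row from books (the left table); where author_id has no match in authors, the author columns become NULL. Walk through each book:
  - book 1 (The Long Road): author_id=NULL, no match -> kept with NULL
  - book 2 (Winter Gardens): author_id=2 -> matches Smith
  - book 3 (The Red Mountain): author_id=1 -> matches Nelson
  - book 4 (Distant Shores): author_id=2 -> matches Smith
  - book 5 (The Iron Gate): author_id=3 -> matches Walker
  - book 6 (The Old House): author_id=3 -> matches Walker
All 6 rows appear; 1 has NULL author.

SQL:
SELECT a.title, b.name AS author
FROM books a
LEFT JOIN authors b ON a.author_id = b.id

Result:
title            | author
-----------------+-------
The Long Road    | NULL  
Winter Gardens   | Smith 
The Red Mountain | Nelson
Distant Shores   | Smith 
The Iron Gate    | Walker
The Old House    | Walker


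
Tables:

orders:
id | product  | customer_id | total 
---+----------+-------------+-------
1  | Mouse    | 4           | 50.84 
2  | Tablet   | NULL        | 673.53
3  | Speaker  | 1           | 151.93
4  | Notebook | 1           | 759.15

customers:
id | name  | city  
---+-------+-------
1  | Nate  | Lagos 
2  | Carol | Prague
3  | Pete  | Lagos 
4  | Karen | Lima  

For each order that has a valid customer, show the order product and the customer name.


INNER JOIN keeps only orders rows whose customer_id matches an id in customers. Walk through each order:
  - order 1 (Mouse): customer_id=4 -> matches Karen
  - order 2 (Tablet): customer_id=NULL, no match -> dropped
  - order 3 (Speaker): customer_id=1 -> matches Nate
  - order 4 (Notebook): customer_id=1 -> matches Nate
So 1 of 4 rows is dropped.

SQL:
SELECT a.product, b.name AS customer
FROM orders a
INNER JOIN customers b ON a.customer_id = b.id

Result:
product  | customer
---------+---------
Mouse    | Karen   
Speaker  | Nate    
Notebook | Nate    


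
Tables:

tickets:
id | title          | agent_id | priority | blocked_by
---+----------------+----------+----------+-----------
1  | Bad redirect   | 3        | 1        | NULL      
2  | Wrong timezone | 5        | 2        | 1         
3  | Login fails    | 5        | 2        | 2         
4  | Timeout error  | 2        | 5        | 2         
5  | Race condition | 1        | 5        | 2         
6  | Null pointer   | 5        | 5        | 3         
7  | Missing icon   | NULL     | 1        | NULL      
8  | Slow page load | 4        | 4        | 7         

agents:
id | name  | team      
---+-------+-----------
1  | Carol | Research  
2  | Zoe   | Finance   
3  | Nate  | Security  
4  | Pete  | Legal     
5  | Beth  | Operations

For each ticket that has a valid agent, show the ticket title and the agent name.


INNER JOIN keeps only tickets rows whose agent_id matches an id in agents. Walk through each ticket:
  - ticket 1 (Bad redirect): agent_id=3 -> matches Nate
  - ticket 2 (Wrong timezone): agent_id=5 -> matches Beth
  - ticket 3 (Login fails): agent_id=5 -> matches Beth
  - ticket 4 (Timeout error): agent_id=2 -> matches Zoe
  - ticket 5 (Race condition): agent_id=1 -> matches Carol
  - ticket 6 (Null pointer): agent_id=5 -> matches Beth
  - ticket 7 (Missing icon): agent_id=NULL, no match -> dropped
  - ticket 8 (Slow page load): agent_id=4 -> matches Pete
So 1 of 8 rows is dropped.

SQL:
SELECT a.title, b.name AS agent
FROM tickets a
INNER JOIN agents b ON a.agent_id = b.id

Result:
title          | agent
---------------+------
Bad redirect   | Nate 
Wrong timezone | Beth 
Login fails    | Beth 
Timeout error  | Zoe  
Race condition | Carol
Null pointer   | Beth 
Slow page load | Pete 


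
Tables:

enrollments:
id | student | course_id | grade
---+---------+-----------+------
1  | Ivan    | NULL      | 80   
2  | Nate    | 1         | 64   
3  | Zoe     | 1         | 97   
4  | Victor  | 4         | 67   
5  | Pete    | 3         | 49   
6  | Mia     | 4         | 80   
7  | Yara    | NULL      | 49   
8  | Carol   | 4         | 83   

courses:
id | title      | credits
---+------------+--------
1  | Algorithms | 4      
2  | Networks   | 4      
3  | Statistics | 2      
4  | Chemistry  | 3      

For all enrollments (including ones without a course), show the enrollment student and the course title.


LEFT JOIN keeps every row from enrollments (the left table); where course_id has no match in courses, the course columns become NULL. Walk through each enrollment:
  - enrollment 1 (Ivan): course_id=NULL, no match -> kept with NULL
  - enrollment 2 (Nate): course_id=1 -> matches Algorithms
  - enrollment 3 (Zoe): course_id=1 -> matches Algorithms
  - enrollment 4 (Victor): course_id=4 -> matches Chemistry
  - enrollment 5 (Pete): course_id=3 -> matches Statistics
  - enrollment 6 (Mia): course_id=4 -> matches Chemistry
  - enrollment 7 (Yara): course_id=NULL, no match -> kept with NULL
  - enrollment 8 (Carol): course_id=4 -> matches Chemistry
All 8 rows appear; 2 have NULL course.

SQL:
SELECT a.student, b.title AS course
FROM enrollments a
LEFT JOIN courses b ON a.course_id = b.id

Result:
student | course    
--------+-----------
Ivan    | NULL      
Nate    | Algorithms
Zoe     | Algorithms
Victor  | Chemistry 
Pete    | Statistics
Mia     | Chemistry 
Yara    | NULL      
Carol   | Chemistry 


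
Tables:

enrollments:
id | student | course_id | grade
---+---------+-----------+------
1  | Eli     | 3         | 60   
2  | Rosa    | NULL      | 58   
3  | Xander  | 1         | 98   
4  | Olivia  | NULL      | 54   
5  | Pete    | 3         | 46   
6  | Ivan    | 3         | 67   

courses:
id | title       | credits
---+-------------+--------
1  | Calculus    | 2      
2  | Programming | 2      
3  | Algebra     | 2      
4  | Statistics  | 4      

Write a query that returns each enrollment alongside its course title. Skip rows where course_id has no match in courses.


INNER JOIN keeps only enrollments rows whose course_id matches an id in courses. Walk through each enrollment:
  - enrollment 1 (Eli): course_id=3 -> matches Algebra
  - enrollment 2 (Rosa): course_id=NULL, no match -> dropped
  - enrollment 3 (Xander): course_id=1 -> matches Calculus
  - enrollment 4 (Olivia): course_id=NULL, no match -> dropped
  - enrollment 5 (Pete): course_id=3 -> matches Algebra
  - enrollment 6 (Ivan): course_id=3 -> matches Algebra
So 2 of 6 rows are dropped.

SQL:
SELECT a.student, b.title AS course
FROM enrollments a
INNER JOIN courses b ON a.course_id = b.id

Result:
student | course  
--------+---------
Eli     | Algebra 
Xander  | Calculus
Pete    | Algebra 
Ivan    | Algebra 


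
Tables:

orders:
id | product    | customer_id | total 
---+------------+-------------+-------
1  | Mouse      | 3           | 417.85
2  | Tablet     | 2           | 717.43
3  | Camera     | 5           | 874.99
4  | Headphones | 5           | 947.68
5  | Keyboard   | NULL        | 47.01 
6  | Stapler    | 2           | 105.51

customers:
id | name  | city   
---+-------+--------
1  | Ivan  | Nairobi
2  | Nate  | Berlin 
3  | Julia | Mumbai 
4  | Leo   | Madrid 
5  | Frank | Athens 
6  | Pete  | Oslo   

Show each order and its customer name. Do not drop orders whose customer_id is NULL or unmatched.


LEFT JOIN keeps every row from orders (the left table); where customer_id has no match in customers, the customer columns become NULL. Walk through each order:
  - order 1 (Mouse): customer_id=3 -> matches Julia
  - order 2 (Tablet): customer_id=2 -> matches Nate
  - order 3 (Camera): customer_id=5 -> matches Frank
  - order 4 (Headphones): customer_id=5 -> matches Frank
  - order 5 (Keyboard): customer_id=NULL, no match -> kept with NULL
  - order 6 (Stapler): customer_id=2 -> matches Nate
All 6 rows appear; 1 has NULL customer.

SQL:
SELECT a.product, b.name AS customer
FROM orders a
LEFT JOIN customers b ON a.customer_id = b.id

Result:
product    | customer
-----------+---------
Mouse      | Julia   
Tablet     | Nate    
Camera     | Frank   
Headphones | Frank   
Keyboard   | NULL    
Stapler    | Nate    


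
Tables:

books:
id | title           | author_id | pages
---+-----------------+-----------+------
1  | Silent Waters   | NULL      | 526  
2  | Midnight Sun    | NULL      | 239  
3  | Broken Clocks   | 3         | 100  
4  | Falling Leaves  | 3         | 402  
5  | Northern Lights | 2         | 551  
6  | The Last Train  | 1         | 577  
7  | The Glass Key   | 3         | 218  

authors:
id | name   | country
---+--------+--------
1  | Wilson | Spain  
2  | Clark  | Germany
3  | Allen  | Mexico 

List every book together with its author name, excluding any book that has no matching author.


INNER JOIN keeps only books rows whose author_id matches an id in authors. Walk through each book:
  - book 1 (Silent Waters): author_id=NULL, no match -> dropped
  - book 2 (Midnight Sun): author_id=NULL, no match -> dropped
  - book 3 (Broken Clocks): author_id=3 -> matches Allen
  - book 4 (Falling Leaves): author_id=3 -> matches Allen
  - book 5 (Northern Lights): author_id=2 -> matches Clark
  - book 6 (The Last Train): author_id=1 -> matches Wilson
  - book 7 (The Glass Key): author_id=3 -> matches Allen
So 2 of 7 rows are dropped.

SQL:
SELECT a.title, b.name AS author
FROM books a
INNER JOIN authors b ON a.author_id = b.id

Result:
title           | author
----------------+-------
Broken Clocks   | Allen 
Falling Leaves  | Allen 
Northern Lights | Clark 
The Last Train  | Wilson
The Glass Key   | Allen 


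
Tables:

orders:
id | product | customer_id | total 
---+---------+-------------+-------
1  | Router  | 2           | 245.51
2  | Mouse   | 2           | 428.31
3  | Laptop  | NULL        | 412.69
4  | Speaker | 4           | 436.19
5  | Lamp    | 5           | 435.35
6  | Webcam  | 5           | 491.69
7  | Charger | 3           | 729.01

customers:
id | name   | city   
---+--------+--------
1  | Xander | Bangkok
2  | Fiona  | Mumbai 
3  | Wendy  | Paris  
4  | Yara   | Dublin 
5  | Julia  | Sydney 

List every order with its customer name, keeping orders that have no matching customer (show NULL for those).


LEFT JOIN keeps every row from orders (the left table); where customer_id has no match in customers, the customer columns become NULL. Walk through each order:
  - order 1 (Router): customer_id=2 -> matches Fiona
  - order 2 (Mouse): customer_id=2 -> matches Fiona
  - order 3 (Laptop): customer_id=NULL, no match -> kept with NULL
  - order 4 (Speaker): customer_id=4 -> matches Yara
  - order 5 (Lamp): customer_id=5 -> matches Julia
  - order 6 (Webcam): customer_id=5 -> matches Julia
  - order 7 (Charger): customer_id=3 -> matches Wendy
All 7 rows appear; 1 has NULL customer.

SQL:
SELECT a.product, b.name AS customer
FROM orders a
LEFT JOIN customers b ON a.customer_id = b.id

Result:
product | customer
--------+---------
Router  | Fiona   
Mouse   | Fiona   
Laptop  | NULL    
Speaker | Yara    
Lamp    | Julia   
Webcam  | Julia   
Charger | Wendy   


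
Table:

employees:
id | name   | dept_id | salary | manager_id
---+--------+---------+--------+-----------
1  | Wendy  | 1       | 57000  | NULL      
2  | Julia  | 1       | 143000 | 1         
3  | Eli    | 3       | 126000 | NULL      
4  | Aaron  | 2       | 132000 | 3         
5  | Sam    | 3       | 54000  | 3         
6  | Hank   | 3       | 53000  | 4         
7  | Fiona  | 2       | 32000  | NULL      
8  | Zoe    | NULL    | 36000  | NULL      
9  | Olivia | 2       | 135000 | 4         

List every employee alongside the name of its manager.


This is a self-join: employees is joined to a second copy of itself, matching each row's manager_id to another row's id. Use LEFT JOIN so rows with manager_id=NULL are kept.
  - employee 1 (Wendy): manager_id=NULL -> NULL
  - employee 2 (Julia): manager_id=1 -> Wendy
  - employee 3 (Eli): manager_id=NULL -> NULL
  - employee 4 (Aaron): manager_id=3 -> Eli
  - employee 5 (Sam): manager_id=3 -> Eli
  - employee 6 (Hank): manager_id=4 -> Aaron
  - employee 7 (Fiona): manager_id=NULL -> NULL
  - employee 8 (Zoe): manager_id=NULL -> NULL
  - employee 9 (Olivia): manager_id=4 -> Aaron

SQL:
SELECT a.name AS item, b.name AS manager
FROM employees a
LEFT JOIN employees b ON a.manager_id = b.id

Result:
item   | manager
-------+--------
Wendy  | NULL   
Julia  | Wendy  
Eli    | NULL   
Aaron  | Eli    
Sam    | Eli    
Hank   | Aaron  
Fiona  | NULL   
Zoe    | NULL   
Olivia | Aaron  


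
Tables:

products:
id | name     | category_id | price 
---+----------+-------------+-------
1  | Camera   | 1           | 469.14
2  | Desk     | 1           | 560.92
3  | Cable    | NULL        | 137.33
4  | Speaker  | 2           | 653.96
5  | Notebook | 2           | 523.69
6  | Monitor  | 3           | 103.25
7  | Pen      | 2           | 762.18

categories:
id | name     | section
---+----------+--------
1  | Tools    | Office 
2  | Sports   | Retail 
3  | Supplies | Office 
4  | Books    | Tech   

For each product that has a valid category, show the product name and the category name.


INNER JOIN keeps only products rows whose category_id matches an id in categories. Walk through each product:
  - product 1 (Camera): category_id=1 -> matches Tools
  - product 2 (Desk): category_id=1 -> matches Tools
  - product 3 (Cable): category_id=NULL, no match -> dropped
  - product 4 (Speaker): category_id=2 -> matches Sports
  - product 5 (Notebook): category_id=2 -> matches Sports
  - product 6 (Monitor): category_id=3 -> matches Supplies
  - product 7 (Pen): category_id=2 -> matches Sports
So 1 of 7 rows is dropped.

SQL:
SELECT a.name, b.name AS category
FROM products a
INNER JOIN categories b ON a.category_id = b.id

Result:
name     | category
---------+---------
Camera   | Tools   
Desk     | Tools   
Speaker  | Sports  
Notebook | Sports  
Monitor  | Supplies
Pen      | Sports  


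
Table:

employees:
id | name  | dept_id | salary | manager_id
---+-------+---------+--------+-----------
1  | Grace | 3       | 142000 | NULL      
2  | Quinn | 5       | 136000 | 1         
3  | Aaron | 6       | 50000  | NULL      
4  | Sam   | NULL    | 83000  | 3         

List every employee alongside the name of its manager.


This is a self-join: employees is joined to a second copy of itself, matching each row's manager_id to another row's id. Use LEFT JOIN so rows with manager_id=NULL are kept.
  - employee 1 (Grace): manager_id=NULL -> NULL
  - employee 2 (Quinn): manager_id=1 -> Grace
  - employee 3 (Aaron): manager_id=NULL -> NULL
  - employee 4 (Sam): manager_id=3 -> Aaron

SQL:
SELECT a.name AS item, b.name AS manager
FROM employees a
LEFT JOIN employees b ON a.manager_id = b.id

Result:
item  | manager
------+--------
Grace | NULL   
Quinn | Grace  
Aaron | NULL   
Sam   | Aaron  


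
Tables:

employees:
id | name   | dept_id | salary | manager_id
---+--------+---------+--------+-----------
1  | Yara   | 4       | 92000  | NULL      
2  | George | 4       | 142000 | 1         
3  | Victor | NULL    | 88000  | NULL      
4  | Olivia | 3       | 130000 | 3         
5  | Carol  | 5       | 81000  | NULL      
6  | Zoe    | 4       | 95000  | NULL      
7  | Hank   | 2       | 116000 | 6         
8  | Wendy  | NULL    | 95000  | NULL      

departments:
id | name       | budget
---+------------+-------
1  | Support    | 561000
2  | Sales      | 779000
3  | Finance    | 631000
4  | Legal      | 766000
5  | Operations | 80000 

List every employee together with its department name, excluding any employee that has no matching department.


INNER JOIN keeps only employees rows whose dept_id matches an id in departments. Walk through each employee:
  - employee 1 (Yara): dept_id=4 -> matches Legal
  - employee 2 (George): dept_id=4 -> matches Legal
  - employee 3 (Victor): dept_id=NULL, no match -> dropped
  - employee 4 (Olivia): dept_id=3 -> matches Finance
  - employee 5 (Carol): dept_id=5 -> matches Operations
  - employee 6 (Zoe): dept_id=4 -> matches Legal
  - employee 7 (Hank): dept_id=2 -> matches Sales
  - employee 8 (Wendy): dept_id=NULL, no match -> dropped
So 2 of 8 rows are dropped.

SQL:
SELECT a.name, b.name AS department
FROM employees a
INNER JOIN departments b ON a.dept_id = b.id

Result:
name   | department
-------+-----------
Yara   | Legal     
George | Legal     
Olivia | Finance   
Carol  | Operations
Zoe    | Legal     
Hank   | Sales     


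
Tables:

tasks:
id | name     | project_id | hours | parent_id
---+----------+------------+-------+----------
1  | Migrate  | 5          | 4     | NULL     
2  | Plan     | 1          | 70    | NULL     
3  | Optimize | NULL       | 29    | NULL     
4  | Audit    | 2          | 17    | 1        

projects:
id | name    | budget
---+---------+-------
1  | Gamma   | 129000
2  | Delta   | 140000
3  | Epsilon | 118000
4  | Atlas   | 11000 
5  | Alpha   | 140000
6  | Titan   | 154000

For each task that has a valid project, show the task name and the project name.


INNER JOIN keeps only tasks rows whose project_id matches an id in projects. Walk through each task:
  - task 1 (Migrate): project_id=5 -> matches Alpha
  - task 2 (Plan): project_id=1 -> matches Gamma
  - task 3 (Optimize): project_id=NULL, no match -> dropped
  - task 4 (Audit): project_id=2 -> matches Delta
So 1 of 4 rows is dropped.

SQL:
SELECT a.name, b.name AS project
FROM tasks a
INNER JOIN projects b ON a.project_id = b.id

Result:
name    | project
--------+--------
Migrate | Alpha  
Plan    | Gamma  
Audit   | Delta  


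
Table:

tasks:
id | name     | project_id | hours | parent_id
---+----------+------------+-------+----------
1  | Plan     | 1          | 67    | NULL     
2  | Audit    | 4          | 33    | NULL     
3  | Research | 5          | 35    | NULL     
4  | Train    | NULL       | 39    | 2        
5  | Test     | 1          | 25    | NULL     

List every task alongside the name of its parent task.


This is a self-join: tasks is joined to a second copy of itself, matching each row's parent_id to another row's id. Use LEFT JOIN so rows with parent_id=NULL are kept.
  - task 1 (Plan): parent_id=NULL -> NULL
  - task 2 (Audit): parent_id=NULL -> NULL
  - task 3 (Research): parent_id=NULL -> NULL
  - task 4 (Train): parent_id=2 -> Audit
  - task 5 (Test): parent_id=NULL -> NULL

SQL:
SELECT a.name AS item, b.name AS parent
FROM tasks a
LEFT JOIN tasks b ON a.parent_id = b.id

Result:
item     | parent
---------+-------
Plan     | NULL  
Audit    | NULL  
Research | NULL  
Train    | Audit 
Test     | NULL  


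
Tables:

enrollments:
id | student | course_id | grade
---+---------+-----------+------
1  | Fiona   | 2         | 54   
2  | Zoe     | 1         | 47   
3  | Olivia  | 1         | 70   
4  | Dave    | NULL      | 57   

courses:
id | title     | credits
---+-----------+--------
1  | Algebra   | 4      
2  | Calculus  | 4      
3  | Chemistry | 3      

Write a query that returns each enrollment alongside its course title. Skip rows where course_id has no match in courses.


INNER JOIN keeps only enrollments rows whose course_id matches an id in courses. Walk through each enrollment:
  - enrollment 1 (Fiona): course_id=2 -> matches Calculus
  - enrollment 2 (Zoe): course_id=1 -> matches Algebra
  - enrollment 3 (Olivia): course_id=1 -> matches Algebra
  - enrollment 4 (Dave): course_id=NULL, no match -> dropped
So 1 of 4 rows is dropped.

SQL:
SELECT a.student, b.title AS course
FROM enrollments a
INNER JOIN courses b ON a.course_id = b.id

Result:
student | course  
--------+---------
Fiona   | Calculus
Zoe     | Algebra 
Olivia  | Algebra 


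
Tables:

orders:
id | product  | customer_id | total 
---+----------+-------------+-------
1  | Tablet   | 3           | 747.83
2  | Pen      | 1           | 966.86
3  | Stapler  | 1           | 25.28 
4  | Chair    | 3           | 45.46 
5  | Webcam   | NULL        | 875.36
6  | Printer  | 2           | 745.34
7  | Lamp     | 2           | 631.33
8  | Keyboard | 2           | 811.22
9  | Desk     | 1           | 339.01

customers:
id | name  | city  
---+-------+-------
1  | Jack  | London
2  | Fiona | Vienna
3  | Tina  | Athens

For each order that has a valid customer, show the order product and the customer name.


INNER JOIN keeps only orders rows whose customer_id matches an id in customers. Walk through each order:
  - order 1 (Tablet): customer_id=3 -> matches Tina
  - order 2 (Pen): customer_id=1 -> matches Jack
  - order 3 (Stapler): customer_id=1 -> matches Jack
  - order 4 (Chair): customer_id=3 -> matches Tina
  - order 5 (Webcam): customer_id=NULL, no match -> dropped
  - order 6 (Printer): customer_id=2 -> matches Fiona
  - order 7 (Lamp): customer_id=2 -> matches Fiona
  - order 8 (Keyboard): customer_id=2 -> matches Fiona
  - order 9 (Desk): customer_id=1 -> matches Jack
So 1 of 9 rows is dropped.

SQL:
SELECT a.product, b.name AS customer
FROM orders a
INNER JOIN customers b ON a.customer_id = b.id

Result:
product  | customer
---------+---------
Tablet   | Tina    
Pen      | Jack    
Stapler  | Jack    
Chair    | Tina    
Printer  | Fiona   
Lamp     | Fiona   
Keyboard | Fiona   
Desk     | Jack    


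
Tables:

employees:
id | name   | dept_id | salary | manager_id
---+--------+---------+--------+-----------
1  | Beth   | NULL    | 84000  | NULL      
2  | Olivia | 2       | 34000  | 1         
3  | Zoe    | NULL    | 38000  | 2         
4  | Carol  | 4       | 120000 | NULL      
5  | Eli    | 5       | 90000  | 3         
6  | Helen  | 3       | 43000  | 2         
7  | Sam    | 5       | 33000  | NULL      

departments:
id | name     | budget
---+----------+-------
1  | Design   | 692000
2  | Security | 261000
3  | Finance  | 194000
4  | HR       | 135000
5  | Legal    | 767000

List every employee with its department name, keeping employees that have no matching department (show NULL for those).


LEFT JOIN keeps every row from employees (the left table); where dept_id has no match in departments, the department columns become NULL. Walk through each employee:
  - employee 1 (Beth): dept_id=NULL, no match -> kept with NULL
  - employee 2 (Olivia): dept_id=2 -> matches Security
  - employee 3 (Zoe): dept_id=NULL, no match -> kept with NULL
  - employee 4 (Carol): dept_id=4 -> matches HR
  - employee 5 (Eli): dept_id=5 -> matches Legal
  - employee 6 (Helen): dept_id=3 -> matches Finance
  - employee 7 (Sam): dept_id=5 -> matches Legal
All 7 rows appear; 2 have NULL department.

SQL:
SELECT a.name, b.name AS department
FROM employees a
LEFT JOIN departments b ON a.dept_id = b.id

Result:
name   | department
-------+-----------
Beth   | NULL      
Olivia | Security  
Zoe    | NULL      
Carol  | HR        
Eli    | Legal     
Helen  | Finance   
Sam    | Legal     


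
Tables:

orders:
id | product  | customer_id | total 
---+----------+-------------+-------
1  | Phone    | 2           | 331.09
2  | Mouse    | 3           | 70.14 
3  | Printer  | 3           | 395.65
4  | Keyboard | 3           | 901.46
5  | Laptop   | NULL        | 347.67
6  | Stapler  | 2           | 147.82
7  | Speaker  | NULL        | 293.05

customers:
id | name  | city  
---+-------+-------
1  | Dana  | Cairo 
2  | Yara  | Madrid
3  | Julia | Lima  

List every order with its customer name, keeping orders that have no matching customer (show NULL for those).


LEFT JOIN keeps every row from orders (the left table); where customer_id has no match in customers, the customer columns become NULL. Walk through each order:
  - order 1 (Phone): customer_id=2 -> matches Yara
  - order 2 (Mouse): customer_id=3 -> matches Julia
  - order 3 (Printer): customer_id=3 -> matches Julia
  - order 4 (Keyboard): customer_id=3 -> matches Julia
  - order 5 (Laptop): customer_id=NULL, no match -> kept with NULL
  - order 6 (Stapler): customer_id=2 -> matches Yara
  - order 7 (Speaker): customer_id=NULL, no match -> kept with NULL
All 7 rows appear; 2 have NULL customer.

SQL:
SELECT a.product, b.name AS customer
FROM orders a
LEFT JOIN customers b ON a.customer_id = b.id

Result:
product  | customer
---------+---------
Phone    | Yara    
Mouse    | Julia   
Printer  | Julia   
Keyboard | Julia   
Laptop   | NULL    
Stapler  | Yara    
Speaker  | NULL    


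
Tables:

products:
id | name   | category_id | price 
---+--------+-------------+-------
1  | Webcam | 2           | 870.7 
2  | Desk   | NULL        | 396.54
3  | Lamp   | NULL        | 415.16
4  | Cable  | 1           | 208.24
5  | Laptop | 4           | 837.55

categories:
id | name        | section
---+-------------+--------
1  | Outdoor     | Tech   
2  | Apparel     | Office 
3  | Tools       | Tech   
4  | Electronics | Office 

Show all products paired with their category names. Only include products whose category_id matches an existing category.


INNER JOIN keeps only products rows whose category_id matches an id in categories. Walk through each product:
  - product 1 (Webcam): category_id=2 -> matches Apparel
  - product 2 (Desk): category_id=NULL, no match -> dropped
  - product 3 (Lamp): category_id=NULL, no match -> dropped
  - product 4 (Cable): category_id=1 -> matches Outdoor
  - product 5 (Laptop): category_id=4 -> matches Electronics
So 2 of 5 rows are dropped.

SQL:
SELECT a.name, b.name AS category
FROM products a
INNER JOIN categories b ON a.category_id = b.id

Result:
name   | category   
-------+------------
Webcam | Apparel    
Cable  | Outdoor    
Laptop | Electronics


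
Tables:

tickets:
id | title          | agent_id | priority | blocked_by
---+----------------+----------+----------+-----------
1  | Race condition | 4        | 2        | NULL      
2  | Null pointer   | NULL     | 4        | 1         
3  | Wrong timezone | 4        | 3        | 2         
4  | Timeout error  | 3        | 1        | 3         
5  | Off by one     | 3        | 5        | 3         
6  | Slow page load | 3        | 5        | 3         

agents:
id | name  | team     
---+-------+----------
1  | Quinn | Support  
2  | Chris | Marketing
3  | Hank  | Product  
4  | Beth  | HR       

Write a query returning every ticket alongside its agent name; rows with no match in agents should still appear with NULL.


LEFT JOIN keeps every row from tickets (the left table); where agent_id has no match in agents, the agent columns become NULL. Walk through each ticket:
  - ticket 1 (Race condition): agent_id=4 -> matches Beth
  - ticket 2 (Null pointer): agent_id=NULL, no match -> kept with NULL
  - ticket 3 (Wrong timezone): agent_id=4 -> matches Beth
  - ticket 4 (Timeout error): agent_id=3 -> matches Hank
  - ticket 5 (Off by one): agent_id=3 -> matches Hank
  - ticket 6 (Slow page load): agent_id=3 -> matches Hank
All 6 rows appear; 1 has NULL agent.

SQL:
SELECT a.title, b.name AS agent
FROM tickets a
LEFT JOIN agents b ON a.agent_id = b.id

Result:
title          | agent
---------------+------
Race condition | Beth 
Null pointer   | NULL 
Wrong timezone | Beth 
Timeout error  | Hank 
Off by one     | Hank 
Slow page load | Hank 


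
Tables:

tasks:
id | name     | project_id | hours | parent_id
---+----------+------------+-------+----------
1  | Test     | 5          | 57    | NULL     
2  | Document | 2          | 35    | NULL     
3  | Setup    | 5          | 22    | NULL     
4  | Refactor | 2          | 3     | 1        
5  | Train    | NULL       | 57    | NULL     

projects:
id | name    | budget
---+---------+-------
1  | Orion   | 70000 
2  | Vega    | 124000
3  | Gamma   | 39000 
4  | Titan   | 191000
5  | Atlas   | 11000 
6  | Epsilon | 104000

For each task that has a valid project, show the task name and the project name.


INNER JOIN keeps only tasks rows whose project_id matches an id in projects. Walk through each task:
  - task 1 (Test): project_id=5 -> matches Atlas
  - task 2 (Document): project_id=2 -> matches Vega
  - task 3 (Setup): project_id=5 -> matches Atlas
  - task 4 (Refactor): project_id=2 -> matches Vega
  - task 5 (Train): project_id=NULL, no match -> dropped
So 1 of 5 rows is dropped.

SQL:
SELECT a.name, b.name AS project
FROM tasks a
INNER JOIN projects b ON a.project_id = b.id

Result:
name     | project
---------+--------
Test     | Atlas  
Document | Vega   
Setup    | Atlas  
Refactor | Vega   


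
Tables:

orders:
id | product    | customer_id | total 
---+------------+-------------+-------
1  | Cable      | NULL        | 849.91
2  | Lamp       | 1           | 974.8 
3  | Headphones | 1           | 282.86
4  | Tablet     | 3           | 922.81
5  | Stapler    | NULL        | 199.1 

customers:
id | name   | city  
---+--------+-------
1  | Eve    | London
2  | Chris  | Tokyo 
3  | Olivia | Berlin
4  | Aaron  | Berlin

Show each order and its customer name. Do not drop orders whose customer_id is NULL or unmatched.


LEFT JOIN keeps every row from orders (the left table); where customer_id has no match in customers, the customer columns become NULL. Walk through each order:
  - order 1 (Cable): customer_id=NULL, no match -> kept with NULL
  - order 2 (Lamp): customer_id=1 -> matches Eve
  - order 3 (Headphones): customer_id=1 -> matches Eve
  - order 4 (Tablet): customer_id=3 -> matches Olivia
  - order 5 (Stapler): customer_id=NULL, no match -> kept with NULL
All 5 rows appear; 2 have NULL customer.

SQL:
SELECT a.product, b.name AS customer
FROM orders a
LEFT JOIN customers b ON a.customer_id = b.id

Result:
product    | customer
-----------+---------
Cable      | NULL    
Lamp       | Eve     
Headphones | Eve     
Tablet     | Olivia  
Stapler    | NULL    


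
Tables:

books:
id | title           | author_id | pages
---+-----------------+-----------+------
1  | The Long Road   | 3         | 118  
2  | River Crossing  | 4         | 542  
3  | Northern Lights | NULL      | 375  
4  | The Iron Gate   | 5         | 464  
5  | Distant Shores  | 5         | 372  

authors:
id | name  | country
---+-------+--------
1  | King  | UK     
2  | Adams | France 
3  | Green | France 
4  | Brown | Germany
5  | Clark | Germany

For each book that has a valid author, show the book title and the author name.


INNER JOIN keeps only books rows whose author_id matches an id in authors. Walk through each book:
  - book 1 (The Long Road): author_id=3 -> matches Green
  - book 2 (River Crossing): author_id=4 -> matches Brown
  - book 3 (Northern Lights): author_id=NULL, no match -> dropped
  - book 4 (The Iron Gate): author_id=5 -> matches Clark
  - book 5 (Distant Shores): author_id=5 -> matches Clark
So 1 of 5 rows is dropped.

SQL:
SELECT a.title, b.name AS author
FROM books a
INNER JOIN authors b ON a.author_id = b.id

Result:
title          | author
---------------+-------
The Long Road  | Green 
River Crossing | Brown 
The Iron Gate  | Clark 
Distant Shores | Clark 
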